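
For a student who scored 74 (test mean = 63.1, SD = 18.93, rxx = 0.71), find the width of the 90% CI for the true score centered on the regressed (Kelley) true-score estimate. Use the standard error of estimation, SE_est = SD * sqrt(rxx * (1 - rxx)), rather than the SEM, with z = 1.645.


True score estimate = 0.71*74 + 0.29*63.1 = 70.839
SE_est = SD * sqrt(rxx * (1 - rxx)) = 18.93 * sqrt(0.71 * 0.29) = 18.93 * sqrt(0.2059) = 8.589716
CI = T_est +/- z * SE_est, so width = 2 * z * SE_est = 2 * 1.645 * 8.589716
Width = 28.2602

28.2602


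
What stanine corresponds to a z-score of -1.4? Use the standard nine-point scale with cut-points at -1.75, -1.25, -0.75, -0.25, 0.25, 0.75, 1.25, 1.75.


Stanine boundaries: [-1.75, -1.25, -0.75, -0.25, 0.25, 0.75, 1.25, 1.75]
z = -1.4
Check each boundary:
  z >= -1.75 -> could be stanine 2
  z < -1.25
  z < -0.75
  z < -0.25
  z < 0.25
  z < 0.75
  z < 1.25
  z < 1.75
Highest qualifying boundary gives stanine = 2

2


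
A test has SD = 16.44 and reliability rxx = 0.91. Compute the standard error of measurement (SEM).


SEM = SD * sqrt(1 - rxx)
SEM = 16.44 * sqrt(1 - 0.91)
SEM = 16.44 * sqrt(0.09) = 16.44 * 0.3
SEM = 4.932

4.932


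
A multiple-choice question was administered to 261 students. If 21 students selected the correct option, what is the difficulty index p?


Item difficulty p = number correct / total examinees
p = 21 / 261
p = 0.0805

0.0805


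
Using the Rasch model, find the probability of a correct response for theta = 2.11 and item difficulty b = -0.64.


theta - b = 2.11 - -0.64 = 2.75
exp(-(theta - b)) = exp(-2.75) = 0.0639
P = 1 / (1 + 0.0639)
P = 0.9399

0.9399


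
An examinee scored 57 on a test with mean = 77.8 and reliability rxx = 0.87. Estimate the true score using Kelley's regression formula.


T_est = rxx * X + (1 - rxx) * mean
T_est = 0.87 * 57 + 0.13 * 77.8
T_est = 49.59 + 10.114
T_est = 59.704

59.704


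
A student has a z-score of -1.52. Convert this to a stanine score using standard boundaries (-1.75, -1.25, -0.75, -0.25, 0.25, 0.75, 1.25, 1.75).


Stanine boundaries: [-1.75, -1.25, -0.75, -0.25, 0.25, 0.75, 1.25, 1.75]
z = -1.52
Check each boundary:
  z >= -1.75 -> could be stanine 2
  z < -1.25
  z < -0.75
  z < -0.25
  z < 0.25
  z < 0.75
  z < 1.25
  z < 1.75
Highest qualifying boundary gives stanine = 2

2


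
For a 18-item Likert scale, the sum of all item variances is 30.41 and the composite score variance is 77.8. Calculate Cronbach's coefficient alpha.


alpha = (k/(k-1)) * (1 - sum(si^2)/s_total^2)
= (18/17) * (1 - 30.41/77.8)
alpha = 0.645

0.645


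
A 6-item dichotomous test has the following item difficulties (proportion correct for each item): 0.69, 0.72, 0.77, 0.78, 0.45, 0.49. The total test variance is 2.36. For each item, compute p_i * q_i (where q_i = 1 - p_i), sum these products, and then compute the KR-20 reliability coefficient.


For each item, compute p_i * q_i:
  Item 1: 0.69 * 0.31 = 0.2139
  Item 2: 0.72 * 0.28 = 0.2016
  Item 3: 0.77 * 0.23 = 0.1771
  Item 4: 0.78 * 0.22 = 0.1716
  Item 5: 0.45 * 0.55 = 0.2475
  Item 6: 0.49 * 0.51 = 0.2499
Sum(p_i * q_i) = 0.2139 + 0.2016 + 0.1771 + 0.1716 + 0.2475 + 0.2499 = 1.2616
KR-20 = (k/(k-1)) * (1 - Sum(p_i*q_i) / Var_total)
= (6/5) * (1 - 1.2616/2.36)
= 1.2 * 0.4654
KR-20 = 0.5585

0.5585


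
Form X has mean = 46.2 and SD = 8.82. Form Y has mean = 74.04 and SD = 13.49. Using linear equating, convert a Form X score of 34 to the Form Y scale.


slope = SD_Y / SD_X = 13.49 / 8.82 ~ 1.5295
intercept = mean_Y - slope * mean_X = 74.04 - (13.49 / 8.82) * 46.2 ~ 3.3781
Y = slope * X + intercept. To avoid rounding drift from the rounded slope/intercept, evaluate the equivalent form Y = mean_Y + SD_Y * (X - mean_X) / SD_X at full precision:
Y = 74.04 + 13.49 * (34 - 46.2) / 8.82
Y = 74.04 - 13.49 * 12.2 / 8.82
Y = 74.04 - 164.578 / 8.82
Y = 74.04 - 18.6596
Y = 55.3804

55.3804


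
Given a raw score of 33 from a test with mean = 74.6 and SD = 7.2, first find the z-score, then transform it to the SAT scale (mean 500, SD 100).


z = (X - mean) / SD = (33 - 74.6) / 7.2
z = -41.6 / 7.2
z = -5.7778
SAT-scale = SAT = 500 + 100z
Carry z at full precision (z = -41.6 / 7.2) into the conversion:
SAT-scale = 500 + 100 * (-41.6 / 7.2) = 500 + -4160 / 7.2
SAT-scale = 500 + -577.7778
SAT-scale = -77.7778

-77.7778


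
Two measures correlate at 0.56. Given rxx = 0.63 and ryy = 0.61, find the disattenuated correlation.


r_corrected = rxy / sqrt(rxx * ryy)
= 0.56 / sqrt(0.63 * 0.61)
= 0.56 / sqrt(0.3843)
= 0.56 / 0.619919
r_corrected = 0.9033

0.9033


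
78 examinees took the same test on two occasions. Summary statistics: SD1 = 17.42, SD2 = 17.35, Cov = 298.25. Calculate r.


r = cov(X,Y) / (SD_X * SD_Y)
r = 298.25 / (17.42 * 17.35)
r = 298.25 / 302.237
r = 0.9868

0.9868


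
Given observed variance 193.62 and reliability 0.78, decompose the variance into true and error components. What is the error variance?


var_true = rxx * var_obs = 0.78 * 193.62 = 151.0236
var_error = var_obs - var_true
var_error = 193.62 - 151.0236
var_error = 42.5964

42.5964


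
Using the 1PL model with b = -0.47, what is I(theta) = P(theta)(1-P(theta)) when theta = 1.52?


P = 1/(1+exp(-(1.52--0.47))) = 0.8797
I = P*(1-P) = 0.8797 * 0.1203
I = 0.1058

0.1058


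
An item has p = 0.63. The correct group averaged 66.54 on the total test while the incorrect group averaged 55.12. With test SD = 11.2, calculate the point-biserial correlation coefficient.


q = 1 - p = 0.37
rpb = ((M1 - M0) / SD) * sqrt(p * q)
rpb = ((66.54 - 55.12) / 11.2) * sqrt(0.63 * 0.37)
rpb = 0.4923

0.4923


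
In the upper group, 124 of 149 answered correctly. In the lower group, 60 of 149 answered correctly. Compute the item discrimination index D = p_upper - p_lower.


p_upper = 124/149 = 0.8322
p_lower = 60/149 = 0.4027
D = 0.8322 - 0.4027 = 0.4295

0.4295


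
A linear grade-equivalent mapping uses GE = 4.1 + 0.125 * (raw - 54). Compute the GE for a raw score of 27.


raw - median = 27 - 54 = -27
slope * diff = 0.125 * -27 = -3.375
GE = 4.1 + -3.375
GE = 0.725

0.725


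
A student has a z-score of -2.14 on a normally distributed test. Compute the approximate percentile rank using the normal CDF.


CDF(z) = 0.5 * (1 + erf(z/sqrt(2)))
erf(-1.5132) = -0.9676
CDF = 0.0162
Percentile rank = 0.0162 * 100 = 1.62

1.62


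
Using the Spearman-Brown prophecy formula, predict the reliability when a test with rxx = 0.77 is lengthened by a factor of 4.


r_new = (n * rxx) / (1 + (n-1) * rxx)
r_new = (4 * 0.77) / (1 + 3 * 0.77)
r_new = 3.08 / 3.31
r_new = 0.9305

0.9305


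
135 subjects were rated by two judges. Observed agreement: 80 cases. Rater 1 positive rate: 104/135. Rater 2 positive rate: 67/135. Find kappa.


P_o = 80/135 = 0.592593
P_e = (104*67 + 31*68) / 18225 = 0.497997
kappa = (P_o - P_e) / (1 - P_e)
kappa = (0.592593 - 0.497997) / (1 - 0.497997)
kappa = 0.1884

0.1884


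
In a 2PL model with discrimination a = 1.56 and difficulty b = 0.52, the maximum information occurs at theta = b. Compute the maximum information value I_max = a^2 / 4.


For 2PL, max info at theta = b = 0.52
I_max = a^2 / 4 = 1.56^2 / 4
= 2.4336 / 4
I_max = 0.6084

0.6084


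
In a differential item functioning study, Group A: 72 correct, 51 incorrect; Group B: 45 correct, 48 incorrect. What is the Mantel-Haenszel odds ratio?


Odds_A = 72/51 = 1.4118
Odds_B = 45/48 = 0.9375
OR = Odds_A / Odds_B = 1.4118 / 0.9375
Exactly, OR = (72 * 48) / (51 * 45) = 3456 / 2295
OR = 1.5059

1.5059


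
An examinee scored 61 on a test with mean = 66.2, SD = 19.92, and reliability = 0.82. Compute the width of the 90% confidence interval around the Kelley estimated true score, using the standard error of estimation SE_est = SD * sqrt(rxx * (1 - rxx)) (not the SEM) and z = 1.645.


True score estimate = 0.82*61 + 0.18*66.2 = 61.936
SE_est = SD * sqrt(rxx * (1 - rxx)) = 19.92 * sqrt(0.82 * 0.18) = 19.92 * sqrt(0.1476) = 7.653014
CI = T_est +/- z * SE_est, so width = 2 * z * SE_est = 2 * 1.645 * 7.653014
Width = 25.1784

25.1784


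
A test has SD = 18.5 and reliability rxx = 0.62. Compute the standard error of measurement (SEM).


SEM = SD * sqrt(1 - rxx)
SEM = 18.5 * sqrt(1 - 0.62)
SEM = 18.5 * sqrt(0.38) = 18.5 * 0.616441
SEM = 11.4042

11.4042


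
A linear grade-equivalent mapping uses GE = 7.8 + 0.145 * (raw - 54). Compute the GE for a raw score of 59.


raw - median = 59 - 54 = 5
slope * diff = 0.145 * 5 = 0.725
GE = 7.8 + 0.725
GE = 8.525

8.525


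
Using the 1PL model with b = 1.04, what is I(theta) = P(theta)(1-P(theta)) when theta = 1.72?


P = 1/(1+exp(-(1.72-1.04))) = 0.6637
I = P*(1-P) = 0.6637 * 0.3363
I = 0.2232

0.2232


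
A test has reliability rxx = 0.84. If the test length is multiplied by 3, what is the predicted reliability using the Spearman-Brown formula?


r_new = (n * rxx) / (1 + (n-1) * rxx)
r_new = (3 * 0.84) / (1 + 2 * 0.84)
r_new = 2.52 / 2.68
r_new = 0.9403

0.9403


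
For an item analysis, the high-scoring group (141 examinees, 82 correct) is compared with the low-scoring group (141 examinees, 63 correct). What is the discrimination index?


p_upper = 82/141 = 0.5816
p_lower = 63/141 = 0.4468
D = 0.5816 - 0.4468 = 0.1348

0.1348


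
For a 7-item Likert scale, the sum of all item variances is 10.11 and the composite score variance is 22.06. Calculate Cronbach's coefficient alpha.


alpha = (k/(k-1)) * (1 - sum(si^2)/s_total^2)
= (7/6) * (1 - 10.11/22.06)
alpha = 0.632

0.632


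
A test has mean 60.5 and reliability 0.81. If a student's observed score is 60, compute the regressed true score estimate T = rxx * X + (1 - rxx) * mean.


T_est = rxx * X + (1 - rxx) * mean
T_est = 0.81 * 60 + 0.19 * 60.5
T_est = 48.6 + 11.495
T_est = 60.095

60.095


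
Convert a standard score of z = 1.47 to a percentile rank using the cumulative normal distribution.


CDF(z) = 0.5 * (1 + erf(z/sqrt(2)))
erf(1.0394) = 0.8584
CDF = 0.9292
Percentile rank = 0.9292 * 100 = 92.92

92.92


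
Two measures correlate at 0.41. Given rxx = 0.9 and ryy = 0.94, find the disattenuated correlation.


r_corrected = rxy / sqrt(rxx * ryy)
= 0.41 / sqrt(0.9 * 0.94)
= 0.41 / sqrt(0.846)
= 0.41 / 0.919783
r_corrected = 0.4458

0.4458


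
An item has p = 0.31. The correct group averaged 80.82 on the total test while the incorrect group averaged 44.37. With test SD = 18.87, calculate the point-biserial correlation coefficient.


q = 1 - p = 0.69
rpb = ((M1 - M0) / SD) * sqrt(p * q)
rpb = ((80.82 - 44.37) / 18.87) * sqrt(0.31 * 0.69)
rpb = 0.8934

0.8934


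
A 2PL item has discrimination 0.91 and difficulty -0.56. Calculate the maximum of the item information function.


For 2PL, max info at theta = b = -0.56
I_max = a^2 / 4 = 0.91^2 / 4
= 0.8281 / 4
I_max = 0.207

0.207


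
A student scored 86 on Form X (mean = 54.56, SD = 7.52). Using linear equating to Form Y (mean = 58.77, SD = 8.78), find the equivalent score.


slope = SD_Y / SD_X = 8.78 / 7.52 ~ 1.1676
intercept = mean_Y - slope * mean_X = 58.77 - (8.78 / 7.52) * 54.56 ~ -4.9317
Y = slope * X + intercept. To avoid rounding drift from the rounded slope/intercept, evaluate the equivalent form Y = mean_Y + SD_Y * (X - mean_X) / SD_X at full precision:
Y = 58.77 + 8.78 * (86 - 54.56) / 7.52
Y = 58.77 + 8.78 * 31.44 / 7.52
Y = 58.77 + 276.0432 / 7.52
Y = 58.77 + 36.7079
Y = 95.4779

95.4779


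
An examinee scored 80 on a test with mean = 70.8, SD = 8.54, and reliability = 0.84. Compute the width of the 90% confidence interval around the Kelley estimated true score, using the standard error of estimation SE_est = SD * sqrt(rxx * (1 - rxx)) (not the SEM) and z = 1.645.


True score estimate = 0.84*80 + 0.16*70.8 = 78.528
SE_est = SD * sqrt(rxx * (1 - rxx)) = 8.54 * sqrt(0.84 * 0.16) = 8.54 * sqrt(0.1344) = 3.130816
CI = T_est +/- z * SE_est, so width = 2 * z * SE_est = 2 * 1.645 * 3.130816
Width = 10.3004

10.3004


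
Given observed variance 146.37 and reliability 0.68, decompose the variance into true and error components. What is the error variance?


var_true = rxx * var_obs = 0.68 * 146.37 = 99.5316
var_error = var_obs - var_true
var_error = 146.37 - 99.5316
var_error = 46.8384

46.8384


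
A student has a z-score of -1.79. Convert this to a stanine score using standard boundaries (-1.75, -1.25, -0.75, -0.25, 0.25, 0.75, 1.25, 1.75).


Stanine boundaries: [-1.75, -1.25, -0.75, -0.25, 0.25, 0.75, 1.25, 1.75]
z = -1.79
Check each boundary:
  z < -1.75
  z < -1.25
  z < -0.75
  z < -0.25
  z < 0.25
  z < 0.75
  z < 1.25
  z < 1.75
Highest qualifying boundary gives stanine = 1

1


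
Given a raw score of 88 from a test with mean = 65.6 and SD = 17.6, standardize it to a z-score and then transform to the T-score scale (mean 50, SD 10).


z = (X - mean) / SD = (88 - 65.6) / 17.6
z = 22.4 / 17.6
z = 1.2727
T-score = T = 50 + 10z
Carry z at full precision (z = 22.4 / 17.6) into the conversion:
T-score = 50 + 10 * (22.4 / 17.6) = 50 + 224 / 17.6
T-score = 50 + 12.7273
T-score = 62.7273

62.7273


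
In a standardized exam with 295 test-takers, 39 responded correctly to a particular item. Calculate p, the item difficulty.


Item difficulty p = number correct / total examinees
p = 39 / 295
p = 0.1322

0.1322


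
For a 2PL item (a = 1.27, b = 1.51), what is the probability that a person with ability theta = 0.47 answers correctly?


a*(theta - b) = 1.27 * (0.47 - 1.51) = -1.3208
exp(--1.3208) = 3.7464
P = 1 / (1 + 3.7464)
P = 0.2107

0.2107


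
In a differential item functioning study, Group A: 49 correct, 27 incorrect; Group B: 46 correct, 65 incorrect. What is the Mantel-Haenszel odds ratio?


Odds_A = 49/27 = 1.8148
Odds_B = 46/65 = 0.7077
OR = Odds_A / Odds_B = 1.8148 / 0.7077
Exactly, OR = (49 * 65) / (27 * 46) = 3185 / 1242
OR = 2.5644

2.5644


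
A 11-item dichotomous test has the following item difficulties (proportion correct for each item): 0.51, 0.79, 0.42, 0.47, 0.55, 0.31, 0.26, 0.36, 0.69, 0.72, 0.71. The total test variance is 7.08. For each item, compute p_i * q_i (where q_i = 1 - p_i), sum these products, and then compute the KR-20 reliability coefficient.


For each item, compute p_i * q_i:
  Item 1: 0.51 * 0.49 = 0.2499
  Item 2: 0.79 * 0.21 = 0.1659
  Item 3: 0.42 * 0.58 = 0.2436
  Item 4: 0.47 * 0.53 = 0.2491
  Item 5: 0.55 * 0.45 = 0.2475
  Item 6: 0.31 * 0.69 = 0.2139
  Item 7: 0.26 * 0.74 = 0.1924
  Item 8: 0.36 * 0.64 = 0.2304
  Item 9: 0.69 * 0.31 = 0.2139
  Item 10: 0.72 * 0.28 = 0.2016
  Item 11: 0.71 * 0.29 = 0.2059
Sum(p_i * q_i) = 0.2499 + 0.1659 + 0.2436 + 0.2491 + 0.2475 + 0.2139 + 0.1924 + 0.2304 + 0.2139 + 0.2016 + 0.2059 = 2.4141
KR-20 = (k/(k-1)) * (1 - Sum(p_i*q_i) / Var_total)
= (11/10) * (1 - 2.4141/7.08)
= 1.1 * 0.659
KR-20 = 0.7249

0.7249


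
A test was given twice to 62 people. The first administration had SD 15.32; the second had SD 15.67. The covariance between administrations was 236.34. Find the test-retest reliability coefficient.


r = cov(X,Y) / (SD_X * SD_Y)
r = 236.34 / (15.32 * 15.67)
r = 236.34 / 240.0644
r = 0.9845

0.9845


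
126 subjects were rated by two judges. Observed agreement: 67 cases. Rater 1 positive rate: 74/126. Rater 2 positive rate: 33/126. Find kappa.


P_o = 67/126 = 0.531746
P_e = (74*33 + 52*93) / 15876 = 0.458428
kappa = (P_o - P_e) / (1 - P_e)
kappa = (0.531746 - 0.458428) / (1 - 0.458428)
kappa = 0.1354

0.1354


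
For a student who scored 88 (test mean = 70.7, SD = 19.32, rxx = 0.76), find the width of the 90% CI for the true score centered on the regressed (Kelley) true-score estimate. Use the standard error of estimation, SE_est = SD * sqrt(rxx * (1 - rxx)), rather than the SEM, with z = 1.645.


True score estimate = 0.76*88 + 0.24*70.7 = 83.848
SE_est = SD * sqrt(rxx * (1 - rxx)) = 19.32 * sqrt(0.76 * 0.24) = 19.32 * sqrt(0.1824) = 8.251246
CI = T_est +/- z * SE_est, so width = 2 * z * SE_est = 2 * 1.645 * 8.251246
Width = 27.1466

27.1466


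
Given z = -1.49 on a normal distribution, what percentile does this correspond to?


CDF(z) = 0.5 * (1 + erf(z/sqrt(2)))
erf(-1.0536) = -0.8638
CDF = 0.0681
Percentile rank = 0.0681 * 100 = 6.81

6.81


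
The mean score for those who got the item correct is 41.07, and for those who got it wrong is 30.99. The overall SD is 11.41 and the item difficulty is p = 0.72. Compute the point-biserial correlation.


q = 1 - p = 0.28
rpb = ((M1 - M0) / SD) * sqrt(p * q)
rpb = ((41.07 - 30.99) / 11.41) * sqrt(0.72 * 0.28)
rpb = 0.3967

0.3967


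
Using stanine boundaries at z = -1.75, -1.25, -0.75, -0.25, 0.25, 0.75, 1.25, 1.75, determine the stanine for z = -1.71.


Stanine boundaries: [-1.75, -1.25, -0.75, -0.25, 0.25, 0.75, 1.25, 1.75]
z = -1.71
Check each boundary:
  z >= -1.75 -> could be stanine 2
  z < -1.25
  z < -0.75
  z < -0.25
  z < 0.25
  z < 0.75
  z < 1.25
  z < 1.75
Highest qualifying boundary gives stanine = 2

2


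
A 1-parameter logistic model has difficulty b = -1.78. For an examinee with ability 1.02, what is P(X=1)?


theta - b = 1.02 - -1.78 = 2.8
exp(-(theta - b)) = exp(-2.8) = 0.0608
P = 1 / (1 + 0.0608)
P = 0.9427

0.9427


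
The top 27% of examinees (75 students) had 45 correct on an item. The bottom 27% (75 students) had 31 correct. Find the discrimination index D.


p_upper = 45/75 = 0.6
p_lower = 31/75 = 0.4133
D = 0.6 - 0.4133 = 0.1867

0.1867


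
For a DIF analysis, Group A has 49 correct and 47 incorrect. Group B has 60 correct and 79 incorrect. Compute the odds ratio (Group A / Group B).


Odds_A = 49/47 = 1.0426
Odds_B = 60/79 = 0.7595
OR = Odds_A / Odds_B = 1.0426 / 0.7595
Exactly, OR = (49 * 79) / (47 * 60) = 3871 / 2820
OR = 1.3727

1.3727


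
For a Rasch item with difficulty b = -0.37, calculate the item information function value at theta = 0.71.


P = 1/(1+exp(-(0.71--0.37))) = 0.7465
I = P*(1-P) = 0.7465 * 0.2535
I = 0.1892

0.1892


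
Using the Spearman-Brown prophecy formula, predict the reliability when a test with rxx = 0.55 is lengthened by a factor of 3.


r_new = (n * rxx) / (1 + (n-1) * rxx)
r_new = (3 * 0.55) / (1 + 2 * 0.55)
r_new = 1.65 / 2.1
r_new = 0.7857

0.7857


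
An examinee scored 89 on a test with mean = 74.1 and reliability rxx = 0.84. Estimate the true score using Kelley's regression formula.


T_est = rxx * X + (1 - rxx) * mean
T_est = 0.84 * 89 + 0.16 * 74.1
T_est = 74.76 + 11.856
T_est = 86.616

86.616


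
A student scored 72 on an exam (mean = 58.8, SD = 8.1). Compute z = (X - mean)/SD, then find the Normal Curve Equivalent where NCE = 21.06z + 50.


z = (X - mean) / SD = (72 - 58.8) / 8.1
z = 13.2 / 8.1
z = 1.6296
NCE = NCE = 21.06z + 50
Carry z at full precision (z = 13.2 / 8.1) into the conversion:
NCE = 21.06 * (13.2 / 8.1) + 50 = 277.992 / 8.1 + 50
NCE = 34.32 + 50
NCE = 84.32

84.32


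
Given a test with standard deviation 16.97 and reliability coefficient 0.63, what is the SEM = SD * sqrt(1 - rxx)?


SEM = SD * sqrt(1 - rxx)
SEM = 16.97 * sqrt(1 - 0.63)
SEM = 16.97 * sqrt(0.37) = 16.97 * 0.608276
SEM = 10.3224

10.3224


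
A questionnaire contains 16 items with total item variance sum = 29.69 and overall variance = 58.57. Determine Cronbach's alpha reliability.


alpha = (k/(k-1)) * (1 - sum(si^2)/s_total^2)
= (16/15) * (1 - 29.69/58.57)
alpha = 0.526

0.526


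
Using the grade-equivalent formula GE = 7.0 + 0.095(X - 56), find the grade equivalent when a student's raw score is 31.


raw - median = 31 - 56 = -25
slope * diff = 0.095 * -25 = -2.375
GE = 7.0 + -2.375
GE = 4.625

4.625


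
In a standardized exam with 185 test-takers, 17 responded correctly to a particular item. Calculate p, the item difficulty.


Item difficulty p = number correct / total examinees
p = 17 / 185
p = 0.0919

0.0919


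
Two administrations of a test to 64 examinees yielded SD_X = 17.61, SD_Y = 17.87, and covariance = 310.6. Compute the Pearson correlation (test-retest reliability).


r = cov(X,Y) / (SD_X * SD_Y)
r = 310.6 / (17.61 * 17.87)
r = 310.6 / 314.6907
r = 0.987

0.987


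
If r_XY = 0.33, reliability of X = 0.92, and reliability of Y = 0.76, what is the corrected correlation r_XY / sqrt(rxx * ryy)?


r_corrected = rxy / sqrt(rxx * ryy)
= 0.33 / sqrt(0.92 * 0.76)
= 0.33 / sqrt(0.6992)
= 0.33 / 0.836182
r_corrected = 0.3947

0.3947


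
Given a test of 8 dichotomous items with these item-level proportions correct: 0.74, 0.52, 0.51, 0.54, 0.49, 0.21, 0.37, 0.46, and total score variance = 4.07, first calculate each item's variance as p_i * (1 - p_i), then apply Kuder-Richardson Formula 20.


For each item, compute p_i * q_i:
  Item 1: 0.74 * 0.26 = 0.1924
  Item 2: 0.52 * 0.48 = 0.2496
  Item 3: 0.51 * 0.49 = 0.2499
  Item 4: 0.54 * 0.46 = 0.2484
  Item 5: 0.49 * 0.51 = 0.2499
  Item 6: 0.21 * 0.79 = 0.1659
  Item 7: 0.37 * 0.63 = 0.2331
  Item 8: 0.46 * 0.54 = 0.2484
Sum(p_i * q_i) = 0.1924 + 0.2496 + 0.2499 + 0.2484 + 0.2499 + 0.1659 + 0.2331 + 0.2484 = 1.8376
KR-20 = (k/(k-1)) * (1 - Sum(p_i*q_i) / Var_total)
= (8/7) * (1 - 1.8376/4.07)
= 1.1429 * 0.5485
KR-20 = 0.6269

0.6269


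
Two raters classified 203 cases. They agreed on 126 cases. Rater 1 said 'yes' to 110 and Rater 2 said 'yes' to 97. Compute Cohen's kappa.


P_o = 126/203 = 0.62069
P_e = (110*97 + 93*106) / 41209 = 0.498144
kappa = (P_o - P_e) / (1 - P_e)
kappa = (0.62069 - 0.498144) / (1 - 0.498144)
kappa = 0.2442

0.2442


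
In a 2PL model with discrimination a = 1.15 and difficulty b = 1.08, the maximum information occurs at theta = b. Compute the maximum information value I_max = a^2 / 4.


For 2PL, max info at theta = b = 1.08
I_max = a^2 / 4 = 1.15^2 / 4
= 1.3225 / 4
I_max = 0.3306

0.3306


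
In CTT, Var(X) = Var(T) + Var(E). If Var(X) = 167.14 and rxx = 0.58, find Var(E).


var_true = rxx * var_obs = 0.58 * 167.14 = 96.9412
var_error = var_obs - var_true
var_error = 167.14 - 96.9412
var_error = 70.1988

70.1988


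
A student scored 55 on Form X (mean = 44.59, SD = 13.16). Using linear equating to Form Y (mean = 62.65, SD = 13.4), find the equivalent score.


slope = SD_Y / SD_X = 13.4 / 13.16 ~ 1.0182
intercept = mean_Y - slope * mean_X = 62.65 - (13.4 / 13.16) * 44.59 ~ 17.2468
Y = slope * X + intercept. To avoid rounding drift from the rounded slope/intercept, evaluate the equivalent form Y = mean_Y + SD_Y * (X - mean_X) / SD_X at full precision:
Y = 62.65 + 13.4 * (55 - 44.59) / 13.16
Y = 62.65 + 13.4 * 10.41 / 13.16
Y = 62.65 + 139.494 / 13.16
Y = 62.65 + 10.5998
Y = 73.2498

73.2498


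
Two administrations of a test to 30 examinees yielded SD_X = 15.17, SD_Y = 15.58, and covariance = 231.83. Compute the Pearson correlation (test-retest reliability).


r = cov(X,Y) / (SD_X * SD_Y)
r = 231.83 / (15.17 * 15.58)
r = 231.83 / 236.3486
r = 0.9809

0.9809


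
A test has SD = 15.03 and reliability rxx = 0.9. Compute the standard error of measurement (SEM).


SEM = SD * sqrt(1 - rxx)
SEM = 15.03 * sqrt(1 - 0.9)
SEM = 15.03 * sqrt(0.1) = 15.03 * 0.316228
SEM = 4.7529

4.7529


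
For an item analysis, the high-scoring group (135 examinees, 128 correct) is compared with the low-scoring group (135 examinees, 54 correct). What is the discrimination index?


p_upper = 128/135 = 0.9481
p_lower = 54/135 = 0.4
D = 0.9481 - 0.4 = 0.5481

0.5481


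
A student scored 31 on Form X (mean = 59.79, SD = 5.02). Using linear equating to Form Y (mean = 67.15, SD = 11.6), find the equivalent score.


slope = SD_Y / SD_X = 11.6 / 5.02 ~ 2.3108
intercept = mean_Y - slope * mean_X = 67.15 - (11.6 / 5.02) * 59.79 ~ -71.0102
Y = slope * X + intercept. To avoid rounding drift from the rounded slope/intercept, evaluate the equivalent form Y = mean_Y + SD_Y * (X - mean_X) / SD_X at full precision:
Y = 67.15 + 11.6 * (31 - 59.79) / 5.02
Y = 67.15 - 11.6 * 28.79 / 5.02
Y = 67.15 - 333.964 / 5.02
Y = 67.15 - 66.5267
Y = 0.6233

0.6233


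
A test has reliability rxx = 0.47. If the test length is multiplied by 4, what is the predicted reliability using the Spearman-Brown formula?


r_new = (n * rxx) / (1 + (n-1) * rxx)
r_new = (4 * 0.47) / (1 + 3 * 0.47)
r_new = 1.88 / 2.41
r_new = 0.7801

0.7801


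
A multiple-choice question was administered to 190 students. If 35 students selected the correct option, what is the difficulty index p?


Item difficulty p = number correct / total examinees
p = 35 / 190
p = 0.1842

0.1842


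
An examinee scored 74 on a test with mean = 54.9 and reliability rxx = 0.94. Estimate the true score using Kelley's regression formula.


T_est = rxx * X + (1 - rxx) * mean
T_est = 0.94 * 74 + 0.06 * 54.9
T_est = 69.56 + 3.294
T_est = 72.854

72.854


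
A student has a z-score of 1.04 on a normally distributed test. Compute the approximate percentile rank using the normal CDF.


CDF(z) = 0.5 * (1 + erf(z/sqrt(2)))
erf(0.7354) = 0.7017
CDF = 0.8508
Percentile rank = 0.8508 * 100 = 85.08

85.08


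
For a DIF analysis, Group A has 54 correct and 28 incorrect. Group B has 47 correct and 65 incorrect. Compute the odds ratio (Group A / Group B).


Odds_A = 54/28 = 1.9286
Odds_B = 47/65 = 0.7231
OR = Odds_A / Odds_B = 1.9286 / 0.7231
Exactly, OR = (54 * 65) / (28 * 47) = 3510 / 1316
OR = 2.6672

2.6672


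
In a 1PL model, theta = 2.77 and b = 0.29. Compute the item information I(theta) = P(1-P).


P = 1/(1+exp(-(2.77-0.29))) = 0.9227
I = P*(1-P) = 0.9227 * 0.0773
I = 0.0713

0.0713


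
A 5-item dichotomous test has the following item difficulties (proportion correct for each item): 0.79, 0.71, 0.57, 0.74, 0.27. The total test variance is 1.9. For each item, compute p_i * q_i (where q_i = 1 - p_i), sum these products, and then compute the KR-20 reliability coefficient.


For each item, compute p_i * q_i:
  Item 1: 0.79 * 0.21 = 0.1659
  Item 2: 0.71 * 0.29 = 0.2059
  Item 3: 0.57 * 0.43 = 0.2451
  Item 4: 0.74 * 0.26 = 0.1924
  Item 5: 0.27 * 0.73 = 0.1971
Sum(p_i * q_i) = 0.1659 + 0.2059 + 0.2451 + 0.1924 + 0.1971 = 1.0064
KR-20 = (k/(k-1)) * (1 - Sum(p_i*q_i) / Var_total)
= (5/4) * (1 - 1.0064/1.9)
= 1.25 * 0.4703
KR-20 = 0.5879

0.5879


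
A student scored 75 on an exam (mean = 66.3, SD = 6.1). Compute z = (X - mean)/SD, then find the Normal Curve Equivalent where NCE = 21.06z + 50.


z = (X - mean) / SD = (75 - 66.3) / 6.1
z = 8.7 / 6.1
z = 1.4262
NCE = NCE = 21.06z + 50
Carry z at full precision (z = 8.7 / 6.1) into the conversion:
NCE = 21.06 * (8.7 / 6.1) + 50 = 183.222 / 6.1 + 50
NCE = 30.0364 + 50
NCE = 80.0364

80.0364


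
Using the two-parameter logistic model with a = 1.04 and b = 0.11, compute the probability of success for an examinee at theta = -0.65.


a*(theta - b) = 1.04 * (-0.65 - 0.11) = -0.7904
exp(--0.7904) = 2.2043
P = 1 / (1 + 2.2043)
P = 0.3121

0.3121


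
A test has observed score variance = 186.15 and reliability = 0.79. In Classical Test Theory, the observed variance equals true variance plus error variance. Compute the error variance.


var_true = rxx * var_obs = 0.79 * 186.15 = 147.0585
var_error = var_obs - var_true
var_error = 186.15 - 147.0585
var_error = 39.0915

39.0915


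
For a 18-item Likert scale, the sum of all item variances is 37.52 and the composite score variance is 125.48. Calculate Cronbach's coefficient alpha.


alpha = (k/(k-1)) * (1 - sum(si^2)/s_total^2)
= (18/17) * (1 - 37.52/125.48)
alpha = 0.7422

0.7422


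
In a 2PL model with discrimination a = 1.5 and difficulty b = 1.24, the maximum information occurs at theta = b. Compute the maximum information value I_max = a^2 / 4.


For 2PL, max info at theta = b = 1.24
I_max = a^2 / 4 = 1.5^2 / 4
= 2.25 / 4
I_max = 0.5625

0.5625


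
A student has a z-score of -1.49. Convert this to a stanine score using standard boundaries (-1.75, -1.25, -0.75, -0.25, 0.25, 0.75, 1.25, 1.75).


Stanine boundaries: [-1.75, -1.25, -0.75, -0.25, 0.25, 0.75, 1.25, 1.75]
z = -1.49
Check each boundary:
  z >= -1.75 -> could be stanine 2
  z < -1.25
  z < -0.75
  z < -0.25
  z < 0.25
  z < 0.75
  z < 1.25
  z < 1.75
Highest qualifying boundary gives stanine = 2

2


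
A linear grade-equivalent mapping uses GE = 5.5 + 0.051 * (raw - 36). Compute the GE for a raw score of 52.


raw - median = 52 - 36 = 16
slope * diff = 0.051 * 16 = 0.816
GE = 5.5 + 0.816
GE = 6.316

6.316


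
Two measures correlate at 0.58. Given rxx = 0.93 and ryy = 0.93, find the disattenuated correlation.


r_corrected = rxy / sqrt(rxx * ryy)
= 0.58 / sqrt(0.93 * 0.93)
= 0.58 / sqrt(0.8649)
= 0.58 / 0.93
r_corrected = 0.6237

0.6237


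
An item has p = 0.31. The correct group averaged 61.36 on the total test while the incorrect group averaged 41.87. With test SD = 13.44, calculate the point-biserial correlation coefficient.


q = 1 - p = 0.69
rpb = ((M1 - M0) / SD) * sqrt(p * q)
rpb = ((61.36 - 41.87) / 13.44) * sqrt(0.31 * 0.69)
rpb = 0.6707

0.6707


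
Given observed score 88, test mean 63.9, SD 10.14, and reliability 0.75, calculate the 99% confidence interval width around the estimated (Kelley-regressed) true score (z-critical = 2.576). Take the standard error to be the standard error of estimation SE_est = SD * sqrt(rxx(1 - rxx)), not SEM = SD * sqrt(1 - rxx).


True score estimate = 0.75*88 + 0.25*63.9 = 81.975
SE_est = SD * sqrt(rxx * (1 - rxx)) = 10.14 * sqrt(0.75 * 0.25) = 10.14 * sqrt(0.1875) = 4.390749
CI = T_est +/- z * SE_est, so width = 2 * z * SE_est = 2 * 2.576 * 4.390749
Width = 22.6211

22.6211


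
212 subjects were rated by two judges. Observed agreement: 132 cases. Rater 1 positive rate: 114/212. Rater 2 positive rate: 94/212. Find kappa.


P_o = 132/212 = 0.622642
P_e = (114*94 + 98*118) / 44944 = 0.495728
kappa = (P_o - P_e) / (1 - P_e)
kappa = (0.622642 - 0.495728) / (1 - 0.495728)
kappa = 0.2517

0.2517


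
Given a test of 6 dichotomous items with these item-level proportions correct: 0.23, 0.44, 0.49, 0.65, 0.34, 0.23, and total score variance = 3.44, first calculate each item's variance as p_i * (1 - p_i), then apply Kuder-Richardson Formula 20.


For each item, compute p_i * q_i:
  Item 1: 0.23 * 0.77 = 0.1771
  Item 2: 0.44 * 0.56 = 0.2464
  Item 3: 0.49 * 0.51 = 0.2499
  Item 4: 0.65 * 0.35 = 0.2275
  Item 5: 0.34 * 0.66 = 0.2244
  Item 6: 0.23 * 0.77 = 0.1771
Sum(p_i * q_i) = 0.1771 + 0.2464 + 0.2499 + 0.2275 + 0.2244 + 0.1771 = 1.3024
KR-20 = (k/(k-1)) * (1 - Sum(p_i*q_i) / Var_total)
= (6/5) * (1 - 1.3024/3.44)
= 1.2 * 0.6214
KR-20 = 0.7457

0.7457


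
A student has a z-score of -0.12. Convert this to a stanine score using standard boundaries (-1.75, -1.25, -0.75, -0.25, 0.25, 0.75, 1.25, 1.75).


Stanine boundaries: [-1.75, -1.25, -0.75, -0.25, 0.25, 0.75, 1.25, 1.75]
z = -0.12
Check each boundary:
  z >= -1.75 -> could be stanine 2
  z >= -1.25 -> could be stanine 3
  z >= -0.75 -> could be stanine 4
  z >= -0.25 -> could be stanine 5
  z < 0.25
  z < 0.75
  z < 1.25
  z < 1.75
Highest qualifying boundary gives stanine = 5

5


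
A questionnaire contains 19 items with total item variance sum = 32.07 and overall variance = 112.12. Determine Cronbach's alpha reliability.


alpha = (k/(k-1)) * (1 - sum(si^2)/s_total^2)
= (19/18) * (1 - 32.07/112.12)
alpha = 0.7536

0.7536


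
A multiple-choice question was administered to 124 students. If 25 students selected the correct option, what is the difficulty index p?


Item difficulty p = number correct / total examinees
p = 25 / 124
p = 0.2016

0.2016


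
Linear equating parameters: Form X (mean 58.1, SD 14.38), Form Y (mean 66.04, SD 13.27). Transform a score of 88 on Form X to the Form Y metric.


slope = SD_Y / SD_X = 13.27 / 14.38 ~ 0.9228
intercept = mean_Y - slope * mean_X = 66.04 - (13.27 / 14.38) * 58.1 ~ 12.4248
Y = slope * X + intercept. To avoid rounding drift from the rounded slope/intercept, evaluate the equivalent form Y = mean_Y + SD_Y * (X - mean_X) / SD_X at full precision:
Y = 66.04 + 13.27 * (88 - 58.1) / 14.38
Y = 66.04 + 13.27 * 29.9 / 14.38
Y = 66.04 + 396.773 / 14.38
Y = 66.04 + 27.592
Y = 93.632

93.632


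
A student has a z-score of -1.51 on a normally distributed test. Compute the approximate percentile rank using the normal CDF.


CDF(z) = 0.5 * (1 + erf(z/sqrt(2)))
erf(-1.0677) = -0.869
CDF = 0.0655
Percentile rank = 0.0655 * 100 = 6.55

6.55


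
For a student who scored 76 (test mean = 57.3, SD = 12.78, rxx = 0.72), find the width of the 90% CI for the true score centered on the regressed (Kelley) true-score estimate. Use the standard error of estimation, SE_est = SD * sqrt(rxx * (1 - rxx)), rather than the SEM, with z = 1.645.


True score estimate = 0.72*76 + 0.28*57.3 = 70.764
SE_est = SD * sqrt(rxx * (1 - rxx)) = 12.78 * sqrt(0.72 * 0.28) = 12.78 * sqrt(0.2016) = 5.738206
CI = T_est +/- z * SE_est, so width = 2 * z * SE_est = 2 * 1.645 * 5.738206
Width = 18.8787

18.8787


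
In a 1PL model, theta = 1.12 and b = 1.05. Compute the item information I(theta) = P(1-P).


P = 1/(1+exp(-(1.12-1.05))) = 0.5175
I = P*(1-P) = 0.5175 * 0.4825
I = 0.2497

0.2497


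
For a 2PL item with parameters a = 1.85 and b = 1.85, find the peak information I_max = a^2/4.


For 2PL, max info at theta = b = 1.85
I_max = a^2 / 4 = 1.85^2 / 4
= 3.4225 / 4
I_max = 0.8556

0.8556


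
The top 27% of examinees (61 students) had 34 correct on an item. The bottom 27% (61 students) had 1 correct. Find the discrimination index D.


p_upper = 34/61 = 0.5574
p_lower = 1/61 = 0.0164
D = 0.5574 - 0.0164 = 0.541

0.541


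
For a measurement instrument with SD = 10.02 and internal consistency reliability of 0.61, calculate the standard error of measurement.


SEM = SD * sqrt(1 - rxx)
SEM = 10.02 * sqrt(1 - 0.61)
SEM = 10.02 * sqrt(0.39) = 10.02 * 0.6245
SEM = 6.2575

6.2575


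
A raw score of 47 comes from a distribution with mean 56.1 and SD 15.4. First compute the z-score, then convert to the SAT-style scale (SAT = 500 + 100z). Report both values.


z = (X - mean) / SD = (47 - 56.1) / 15.4
z = -9.1 / 15.4
z = -0.5909
SAT-scale = SAT = 500 + 100z
Carry z at full precision (z = -9.1 / 15.4) into the conversion:
SAT-scale = 500 + 100 * (-9.1 / 15.4) = 500 + -910 / 15.4
SAT-scale = 500 + -59.0909
SAT-scale = 440.9091

440.9091


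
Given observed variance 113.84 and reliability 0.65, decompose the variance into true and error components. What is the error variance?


var_true = rxx * var_obs = 0.65 * 113.84 = 73.996
var_error = var_obs - var_true
var_error = 113.84 - 73.996
var_error = 39.844

39.844


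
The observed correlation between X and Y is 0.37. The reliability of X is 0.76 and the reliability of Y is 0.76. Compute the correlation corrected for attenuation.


r_corrected = rxy / sqrt(rxx * ryy)
= 0.37 / sqrt(0.76 * 0.76)
= 0.37 / sqrt(0.5776)
= 0.37 / 0.76
r_corrected = 0.4868

0.4868


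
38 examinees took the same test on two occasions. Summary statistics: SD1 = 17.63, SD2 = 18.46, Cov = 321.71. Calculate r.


r = cov(X,Y) / (SD_X * SD_Y)
r = 321.71 / (17.63 * 18.46)
r = 321.71 / 325.4498
r = 0.9885

0.9885


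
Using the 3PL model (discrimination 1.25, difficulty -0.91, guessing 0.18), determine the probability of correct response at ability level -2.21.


logit = 1.25*(-2.21 - -0.91) = -1.625
P* = 1/(1 + exp(--1.625)) = 0.1645
P = 0.18 + (1 - 0.18) * 0.1645
P = 0.3149

0.3149


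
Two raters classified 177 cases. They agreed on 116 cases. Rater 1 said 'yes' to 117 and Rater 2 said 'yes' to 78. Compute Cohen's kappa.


P_o = 116/177 = 0.655367
P_e = (117*78 + 60*99) / 31329 = 0.480896
kappa = (P_o - P_e) / (1 - P_e)
kappa = (0.655367 - 0.480896) / (1 - 0.480896)
kappa = 0.3361

0.3361


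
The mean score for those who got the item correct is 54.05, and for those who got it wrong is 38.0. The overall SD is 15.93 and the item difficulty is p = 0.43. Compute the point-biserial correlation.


q = 1 - p = 0.57
rpb = ((M1 - M0) / SD) * sqrt(p * q)
rpb = ((54.05 - 38.0) / 15.93) * sqrt(0.43 * 0.57)
rpb = 0.4988

0.4988


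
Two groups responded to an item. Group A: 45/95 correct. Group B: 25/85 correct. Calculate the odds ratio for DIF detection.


Odds_A = 45/50 = 0.9
Odds_B = 25/60 = 0.4167
OR = Odds_A / Odds_B = 0.9 / 0.4167
Exactly, OR = (45 * 60) / (50 * 25) = 2700 / 1250
OR = 2.16

2.16


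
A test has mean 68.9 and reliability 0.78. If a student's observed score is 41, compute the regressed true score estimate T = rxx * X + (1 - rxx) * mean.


T_est = rxx * X + (1 - rxx) * mean
T_est = 0.78 * 41 + 0.22 * 68.9
T_est = 31.98 + 15.158
T_est = 47.138

47.138


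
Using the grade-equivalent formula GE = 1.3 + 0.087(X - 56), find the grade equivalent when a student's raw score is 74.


raw - median = 74 - 56 = 18
slope * diff = 0.087 * 18 = 1.566
GE = 1.3 + 1.566
GE = 2.866

2.866


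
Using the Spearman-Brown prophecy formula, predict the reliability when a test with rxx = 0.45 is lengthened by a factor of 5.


r_new = (n * rxx) / (1 + (n-1) * rxx)
r_new = (5 * 0.45) / (1 + 4 * 0.45)
r_new = 2.25 / 2.8
r_new = 0.8036

0.8036


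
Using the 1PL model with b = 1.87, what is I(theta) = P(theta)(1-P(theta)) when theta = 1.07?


P = 1/(1+exp(-(1.07-1.87))) = 0.31
I = P*(1-P) = 0.31 * 0.69
I = 0.2139

0.2139


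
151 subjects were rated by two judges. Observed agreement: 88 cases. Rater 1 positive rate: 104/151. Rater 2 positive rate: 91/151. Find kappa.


P_o = 88/151 = 0.582781
P_e = (104*91 + 47*60) / 22801 = 0.538748
kappa = (P_o - P_e) / (1 - P_e)
kappa = (0.582781 - 0.538748) / (1 - 0.538748)
kappa = 0.0955

0.0955


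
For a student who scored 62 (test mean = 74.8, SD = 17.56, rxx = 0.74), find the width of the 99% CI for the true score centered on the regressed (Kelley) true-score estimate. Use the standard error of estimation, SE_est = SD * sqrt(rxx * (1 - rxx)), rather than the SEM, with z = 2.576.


True score estimate = 0.74*62 + 0.26*74.8 = 65.328
SE_est = SD * sqrt(rxx * (1 - rxx)) = 17.56 * sqrt(0.74 * 0.26) = 17.56 * sqrt(0.1924) = 7.702417
CI = T_est +/- z * SE_est, so width = 2 * z * SE_est = 2 * 2.576 * 7.702417
Width = 39.6829

39.6829


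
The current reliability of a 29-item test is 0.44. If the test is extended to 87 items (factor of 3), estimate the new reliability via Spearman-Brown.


r_new = (n * rxx) / (1 + (n-1) * rxx)
r_new = (3 * 0.44) / (1 + 2 * 0.44)
r_new = 1.32 / 1.88
r_new = 0.7021

0.7021


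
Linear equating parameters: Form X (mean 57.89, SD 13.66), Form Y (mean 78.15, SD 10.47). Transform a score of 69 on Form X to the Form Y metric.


slope = SD_Y / SD_X = 10.47 / 13.66 ~ 0.7665
intercept = mean_Y - slope * mean_X = 78.15 - (10.47 / 13.66) * 57.89 ~ 33.779
Y = slope * X + intercept. To avoid rounding drift from the rounded slope/intercept, evaluate the equivalent form Y = mean_Y + SD_Y * (X - mean_X) / SD_X at full precision:
Y = 78.15 + 10.47 * (69 - 57.89) / 13.66
Y = 78.15 + 10.47 * 11.11 / 13.66
Y = 78.15 + 116.3217 / 13.66
Y = 78.15 + 8.5155
Y = 86.6655

86.6655


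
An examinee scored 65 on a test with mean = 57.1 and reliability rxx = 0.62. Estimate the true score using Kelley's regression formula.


T_est = rxx * X + (1 - rxx) * mean
T_est = 0.62 * 65 + 0.38 * 57.1
T_est = 40.3 + 21.698
T_est = 61.998

61.998


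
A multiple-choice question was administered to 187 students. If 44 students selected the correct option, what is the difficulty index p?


Item difficulty p = number correct / total examinees
p = 44 / 187
p = 0.2353

0.2353


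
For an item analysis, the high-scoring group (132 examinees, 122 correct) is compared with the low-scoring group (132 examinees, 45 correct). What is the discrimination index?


p_upper = 122/132 = 0.9242
p_lower = 45/132 = 0.3409
D = 0.9242 - 0.3409 = 0.5833

0.5833


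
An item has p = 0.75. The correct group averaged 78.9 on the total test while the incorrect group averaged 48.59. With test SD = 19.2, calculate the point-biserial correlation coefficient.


q = 1 - p = 0.25
rpb = ((M1 - M0) / SD) * sqrt(p * q)
rpb = ((78.9 - 48.59) / 19.2) * sqrt(0.75 * 0.25)
rpb = 0.6836

0.6836
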